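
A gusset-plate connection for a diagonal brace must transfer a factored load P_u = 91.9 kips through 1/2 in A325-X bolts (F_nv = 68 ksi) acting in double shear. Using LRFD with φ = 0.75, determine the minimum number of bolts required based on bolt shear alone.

5 bolts

A_b = π·0.5²/4 = 0.1963 in².
Per-bolt design strength φR_n = 0.75 × 68 × 0.1963 × 2 = 20.03 kips.
n ≥ 91.9 / 20.03 = 4.589 → use 5 bolts.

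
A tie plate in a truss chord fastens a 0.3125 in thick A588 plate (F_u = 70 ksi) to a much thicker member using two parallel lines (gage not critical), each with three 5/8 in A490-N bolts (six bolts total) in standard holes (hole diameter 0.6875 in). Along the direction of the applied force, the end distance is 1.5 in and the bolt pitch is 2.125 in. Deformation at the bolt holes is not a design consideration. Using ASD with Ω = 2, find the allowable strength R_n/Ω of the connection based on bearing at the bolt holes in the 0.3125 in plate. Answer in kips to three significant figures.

120 kips

Per bolt r_n = 1.5 l_c t F_u ≤ 3.0 d t F_u; upper limit = 3.0 × 0.625 × 0.3125 × 70 = 41.02 kips.
Edge bolt: l_c = 1.5 − 0.6875/2 = 1.156 in → 1.5 × 1.156 × 0.3125 × 70 = 37.94 → r_n = 37.94 kips.
Interior bolts: l_c = 2.125 − 0.6875 = 1.438 in → 1.5 × 1.438 × 0.3125 × 70 = 47.17 → r_n = 41.02 kips.
R_n = 2 × 37.94 + 4 × 41.02 = 239.9 kips.
Allowable strength R_n/Ω = 239.9 / 2 = 120 kips.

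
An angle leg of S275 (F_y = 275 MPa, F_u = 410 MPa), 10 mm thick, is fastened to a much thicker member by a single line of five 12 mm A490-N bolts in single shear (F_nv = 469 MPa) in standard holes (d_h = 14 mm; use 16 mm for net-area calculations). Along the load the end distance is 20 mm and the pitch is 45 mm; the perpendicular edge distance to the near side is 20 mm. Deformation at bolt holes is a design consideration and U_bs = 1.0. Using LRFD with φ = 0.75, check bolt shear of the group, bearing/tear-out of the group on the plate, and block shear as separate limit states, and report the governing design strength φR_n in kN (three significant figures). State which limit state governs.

Bolt shear: A_b = π·12²/4 = 113.1 mm²; R_n = 469 × 113.1 × 5 × 1 / 1000 = 265.2 kN → 0.75 × 265.2 = 199 kN.
Bearing: edge l_c = 13, r_n = 63.96 kN; interior l_c = 31, r_n = 118.1 kN; R_n = 63.96 + 4·118.1 = 536.3 kN → 402 kN.
Block shear: A_gv = 2000, A_nv = 1280, A_nt = 120 mm²; R_n = min(0.6F_uA_nv, 0.6F_yA_gv) + U_bs·F_u·A_nt = 364.1 kN → 273 kN.
Bolt shear governs: 199 kN.

199 kN (bolt shear governs)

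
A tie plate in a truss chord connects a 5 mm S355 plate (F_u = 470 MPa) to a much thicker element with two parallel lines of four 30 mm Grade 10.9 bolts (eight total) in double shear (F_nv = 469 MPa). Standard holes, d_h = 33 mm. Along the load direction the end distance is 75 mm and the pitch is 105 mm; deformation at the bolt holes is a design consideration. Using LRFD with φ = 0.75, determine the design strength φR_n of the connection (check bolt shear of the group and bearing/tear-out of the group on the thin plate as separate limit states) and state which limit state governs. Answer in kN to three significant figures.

1010 kN (bearing governs)

Bolt shear: A_b = π·30²/4 = 706.9 mm²; R_n = 469 × 706.9 × 8 × 2 / 1000 = 5304 kN → 0.75 × 5304 = 3980 kN.
Bearing (1.2 l_c t F_u ≤ 2.4 d t F_u): upper limit = 2.4·30·5·470 / 1000 = 169.2 kN.
  Edge l_c = 75 − 33/2 = 58.5 → r_n = 165 kN; interior l_c = 105 − 33 = 72 → r_n = 169.2 kN.
  R_n,bearing = 2·165 + 6·169.2 = 1345 kN → 0.75 × 1345 = 1010 kN.
Bearing governs: 1010 kN.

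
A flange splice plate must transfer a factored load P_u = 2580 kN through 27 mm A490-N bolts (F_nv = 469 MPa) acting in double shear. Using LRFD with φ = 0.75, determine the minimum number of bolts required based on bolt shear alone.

7 bolts

A_b = π·27²/4 = 572.6 mm².
Per-bolt design strength φR_n = 0.75 × 469 × 572.6 × 2 / 1000 = 402.8 kN.
n ≥ 2580 / 402.8 = 6.405 → use 7 bolts.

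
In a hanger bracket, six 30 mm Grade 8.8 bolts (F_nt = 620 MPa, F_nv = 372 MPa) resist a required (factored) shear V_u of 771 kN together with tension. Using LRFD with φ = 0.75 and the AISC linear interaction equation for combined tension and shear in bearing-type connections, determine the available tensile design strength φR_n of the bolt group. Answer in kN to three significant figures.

A_b = π·30²/4 = 706.9 mm²; f_rv = 771 × 1000 / (6 × 706.9) = 181.8 MPa.
F'_nt = 1.3 F_nt − (F_nt / φF_nv) f_rv = 1.3·620 − (620/(0.75·372))·181.8 = 402 MPa, capped at F_nt → F'_nt = 402 MPa.
R_n = F'_nt · A_b · n = 402 × 706.9 × 6 / 1000 = 1705 kN.
Design strength φR_n = 0.75 × 1705 = 1280 kN.

1280 kN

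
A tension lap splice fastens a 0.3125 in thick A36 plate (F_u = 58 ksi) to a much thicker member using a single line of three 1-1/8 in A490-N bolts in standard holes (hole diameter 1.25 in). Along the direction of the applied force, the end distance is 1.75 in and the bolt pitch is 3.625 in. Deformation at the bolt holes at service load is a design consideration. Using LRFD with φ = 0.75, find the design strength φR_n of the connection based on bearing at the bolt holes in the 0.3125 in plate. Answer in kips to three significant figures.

91.8 kips

Per bolt r_n = 1.2 l_c t F_u ≤ 2.4 d t F_u; upper limit = 2.4 × 1.125 × 0.3125 × 58 = 48.94 kips.
Edge bolt: l_c = 1.75 − 1.25/2 = 1.125 in → 1.2 × 1.125 × 0.3125 × 58 = 24.47 → r_n = 24.47 kips.
Interior bolts: l_c = 3.625 − 1.25 = 2.375 in → 1.2 × 2.375 × 0.3125 × 58 = 51.66 → r_n = 48.94 kips.
R_n = 1 × 24.47 + 2 × 48.94 = 122.3 kips.
Design strength φR_n = 0.75 × 122.3 = 91.8 kips.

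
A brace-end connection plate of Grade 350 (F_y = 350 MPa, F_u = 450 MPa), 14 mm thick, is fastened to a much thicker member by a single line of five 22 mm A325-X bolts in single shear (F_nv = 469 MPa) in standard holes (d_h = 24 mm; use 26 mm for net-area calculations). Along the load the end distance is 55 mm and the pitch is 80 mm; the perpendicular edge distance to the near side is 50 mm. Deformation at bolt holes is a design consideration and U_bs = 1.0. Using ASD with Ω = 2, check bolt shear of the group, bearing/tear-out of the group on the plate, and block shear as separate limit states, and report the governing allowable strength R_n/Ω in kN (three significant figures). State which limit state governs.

446 kN (bolt shear governs)

Bolt shear: A_b = π·22²/4 = 380.1 mm²; R_n = 469 × 380.1 × 5 × 1 / 1000 = 891.4 kN → 891.4 / 2 = 446 kN.
Bearing: edge l_c = 43, r_n = 325.1 kN; interior l_c = 56, r_n = 332.6 kN; R_n = 325.1 + 4·332.6 = 1656 kN → 828 kN.
Block shear: A_gv = 5250, A_nv = 3612, A_nt = 518 mm²; R_n = min(0.6F_uA_nv, 0.6F_yA_gv) + U_bs·F_u·A_nt = 1208 kN → 604 kN.
Bolt shear governs: 446 kN.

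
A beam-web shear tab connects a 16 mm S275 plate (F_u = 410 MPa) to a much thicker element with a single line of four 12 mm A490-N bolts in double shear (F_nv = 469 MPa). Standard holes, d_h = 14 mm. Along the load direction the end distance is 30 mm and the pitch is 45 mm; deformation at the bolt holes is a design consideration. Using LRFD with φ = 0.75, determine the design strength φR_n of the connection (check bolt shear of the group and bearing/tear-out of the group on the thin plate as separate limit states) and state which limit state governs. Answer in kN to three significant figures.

318 kN (bolt shear governs)

Bolt shear: A_b = π·12²/4 = 113.1 mm²; R_n = 469 × 113.1 × 4 × 2 / 1000 = 424.3 kN → 0.75 × 424.3 = 318 kN.
Bearing (1.2 l_c t F_u ≤ 2.4 d t F_u): upper limit = 2.4·12·16·410 / 1000 = 188.9 kN.
  Edge l_c = 30 − 14/2 = 23 → r_n = 181.1 kN; interior l_c = 45 − 14 = 31 → r_n = 188.9 kN.
  R_n,bearing = 1·181.1 + 3·188.9 = 747.8 kN → 0.75 × 747.8 = 561 kN.
Bolt shear governs: 318 kN.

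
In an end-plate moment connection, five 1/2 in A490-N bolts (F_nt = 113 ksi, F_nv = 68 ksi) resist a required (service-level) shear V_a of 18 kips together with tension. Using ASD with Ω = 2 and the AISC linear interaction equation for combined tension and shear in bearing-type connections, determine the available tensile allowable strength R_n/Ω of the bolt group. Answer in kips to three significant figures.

A_b = π·0.5²/4 = 0.1963 in²; f_rv = 18 / (5 × 0.1963) = 18.33 ksi.
F'_nt = 1.3 F_nt − (Ω F_nt / F_nv) f_rv = 1.3·113 − (2·113/68)·18.33 = 85.96 ksi, capped at F_nt → F'_nt = 85.96 ksi.
R_n = F'_nt · A_b · n = 85.96 × 0.1963 × 5 = 84.4 kips.
Allowable strength R_n/Ω = 84.4 / 2 = 42.2 kips.

42.2 kips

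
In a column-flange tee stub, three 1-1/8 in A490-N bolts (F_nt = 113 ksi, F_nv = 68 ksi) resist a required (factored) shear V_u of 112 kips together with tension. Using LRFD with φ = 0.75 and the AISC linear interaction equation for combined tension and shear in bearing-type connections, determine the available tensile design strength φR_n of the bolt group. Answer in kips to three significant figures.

142 kips

A_b = π·1.125²/4 = 0.994 in²; f_rv = 112 / (3 × 0.994) = 37.56 ksi.
F'_nt = 1.3 F_nt − (F_nt / φF_nv) f_rv = 1.3·113 − (113/(0.75·68))·37.56 = 63.68 ksi, capped at F_nt → F'_nt = 63.68 ksi.
R_n = F'_nt · A_b · n = 63.68 × 0.994 × 3 = 189.9 kips.
Design strength φR_n = 0.75 × 189.9 = 142 kips.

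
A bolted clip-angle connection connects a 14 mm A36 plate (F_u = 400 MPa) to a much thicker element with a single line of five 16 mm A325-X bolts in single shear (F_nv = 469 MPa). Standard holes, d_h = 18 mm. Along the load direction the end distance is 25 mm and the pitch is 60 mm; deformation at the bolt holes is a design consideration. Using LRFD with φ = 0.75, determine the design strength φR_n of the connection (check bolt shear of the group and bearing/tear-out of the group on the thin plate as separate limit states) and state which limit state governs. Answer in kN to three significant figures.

354 kN (bolt shear governs)

Bolt shear: A_b = π·16²/4 = 201.1 mm²; R_n = 469 × 201.1 × 5 × 1 / 1000 = 471.5 kN → 0.75 × 471.5 = 354 kN.
Bearing (1.2 l_c t F_u ≤ 2.4 d t F_u): upper limit = 2.4·16·14·400 / 1000 = 215 kN.
  Edge l_c = 25 − 18/2 = 16 → r_n = 107.5 kN; interior l_c = 60 − 18 = 42 → r_n = 215 kN.
  R_n,bearing = 1·107.5 + 4·215 = 967.7 kN → 0.75 × 967.7 = 726 kN.
Bolt shear governs: 354 kN.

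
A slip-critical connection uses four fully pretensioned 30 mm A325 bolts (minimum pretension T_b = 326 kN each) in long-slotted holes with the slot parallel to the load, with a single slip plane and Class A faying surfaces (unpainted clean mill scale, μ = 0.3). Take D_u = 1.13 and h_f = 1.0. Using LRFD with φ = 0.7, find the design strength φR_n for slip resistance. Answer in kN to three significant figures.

309 kN

R_n = μ · D_u · h_f · T_b · n_s · n_b = 0.3 × 1.13 × 1.0 × 326 × 1 × 4 = 442.1 kN.
Design strength φR_n = 0.7 × 442.1 = 309 kN.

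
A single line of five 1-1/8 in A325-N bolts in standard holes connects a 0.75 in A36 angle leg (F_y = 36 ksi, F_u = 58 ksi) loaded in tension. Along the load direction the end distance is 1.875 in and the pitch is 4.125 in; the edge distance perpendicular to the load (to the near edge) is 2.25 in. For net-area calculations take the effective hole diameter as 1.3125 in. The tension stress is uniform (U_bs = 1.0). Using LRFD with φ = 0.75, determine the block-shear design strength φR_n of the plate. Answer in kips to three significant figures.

275 kips

Shear plane L_v = 1.875 + 4·4.125 = 18.38 in; A_gv = 18.38 × 0.75 = 13.78 in².
A_nv = (18.38 − 4.5·1.3125) × 0.75 = 9.352 in².
A_nt = (2.25 − 0.5·1.3125) × 0.75 = 1.195 in².
0.6 F_u A_nv = 325.4 kips; 0.6 F_y A_gv = 297.7 kips → shear yielding governs the shear term.
R_n = 297.7 + 1.0 × 58 × 1.195 = 367 kips.
Design strength φR_n = 0.75 × 367 = 275 kips.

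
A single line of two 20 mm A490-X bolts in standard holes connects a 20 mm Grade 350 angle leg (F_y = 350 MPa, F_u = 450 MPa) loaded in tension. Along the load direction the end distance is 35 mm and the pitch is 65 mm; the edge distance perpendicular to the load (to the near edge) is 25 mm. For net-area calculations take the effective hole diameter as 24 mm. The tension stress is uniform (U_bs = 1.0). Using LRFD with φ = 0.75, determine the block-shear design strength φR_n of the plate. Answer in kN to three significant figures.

347 kN

Shear plane L_v = 35 + 1·65 = 100 mm; A_gv = 100 × 20 = 2000 mm².
A_nv = (100 − 1.5·24) × 20 = 1280 mm².
A_nt = (25 − 0.5·24) × 20 = 260 mm².
0.6 F_u A_nv = 345.6 kN; 0.6 F_y A_gv = 420 kN → shear rupture governs the shear term.
R_n = 345.6 + 1.0 × 450 × 260 / 1000 = 462.6 kN.
Design strength φR_n = 0.75 × 462.6 = 347 kN.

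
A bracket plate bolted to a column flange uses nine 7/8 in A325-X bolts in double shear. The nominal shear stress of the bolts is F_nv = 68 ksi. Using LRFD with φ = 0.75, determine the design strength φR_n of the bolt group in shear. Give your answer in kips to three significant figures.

552 kips

A_b = π × 0.875² / 4 = 0.6013 in².
R_n = F_nv · A_b · n · n_s = 68 × 0.6013 × 9 × 2 = 736 kips.
Design strength φR_n = 0.75 × 736 = 552 kips.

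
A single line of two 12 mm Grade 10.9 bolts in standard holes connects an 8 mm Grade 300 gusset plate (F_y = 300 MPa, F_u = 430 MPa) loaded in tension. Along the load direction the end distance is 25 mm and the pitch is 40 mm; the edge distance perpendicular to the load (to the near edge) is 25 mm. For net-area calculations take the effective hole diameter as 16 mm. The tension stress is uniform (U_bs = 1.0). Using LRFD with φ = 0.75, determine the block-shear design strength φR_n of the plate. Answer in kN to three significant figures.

107 kN

Shear plane L_v = 25 + 1·40 = 65 mm; A_gv = 65 × 8 = 520 mm².
A_nv = (65 − 1.5·16) × 8 = 328 mm².
A_nt = (25 − 0.5·16) × 8 = 136 mm².
0.6 F_u A_nv = 84.62 kN; 0.6 F_y A_gv = 93.6 kN → shear rupture governs the shear term.
R_n = 84.62 + 1.0 × 430 × 136 / 1000 = 143.1 kN.
Design strength φR_n = 0.75 × 143.1 = 107 kN.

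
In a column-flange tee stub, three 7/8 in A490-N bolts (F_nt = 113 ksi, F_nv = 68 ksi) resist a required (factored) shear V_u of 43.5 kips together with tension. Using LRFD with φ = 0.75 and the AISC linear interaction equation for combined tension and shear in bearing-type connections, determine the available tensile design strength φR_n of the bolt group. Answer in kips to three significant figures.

126 kips

A_b = π·0.875²/4 = 0.6013 in²; f_rv = 43.5 / (3 × 0.6013) = 24.11 ksi.
F'_nt = 1.3 F_nt − (F_nt / φF_nv) f_rv = 1.3·113 − (113/(0.75·68))·24.11 = 93.47 ksi, capped at F_nt → F'_nt = 93.47 ksi.
R_n = F'_nt · A_b · n = 93.47 × 0.6013 × 3 = 168.6 kips.
Design strength φR_n = 0.75 × 168.6 = 126 kips.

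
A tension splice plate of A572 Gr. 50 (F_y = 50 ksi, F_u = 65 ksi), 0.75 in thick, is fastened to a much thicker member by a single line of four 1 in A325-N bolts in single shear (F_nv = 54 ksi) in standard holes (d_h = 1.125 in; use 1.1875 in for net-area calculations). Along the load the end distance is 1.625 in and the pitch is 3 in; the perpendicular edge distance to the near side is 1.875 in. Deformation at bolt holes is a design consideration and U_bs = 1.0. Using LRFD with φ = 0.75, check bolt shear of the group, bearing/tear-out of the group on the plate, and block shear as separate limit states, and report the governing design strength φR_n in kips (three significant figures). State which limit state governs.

Bolt shear: A_b = π·1²/4 = 0.7854 in²; R_n = 54 × 0.7854 × 4 × 1 = 169.6 kips → 0.75 × 169.6 = 127 kips.
Bearing: edge l_c = 1.062, r_n = 62.16 kips; interior l_c = 1.875, r_n = 109.7 kips; R_n = 62.16 + 3·109.7 = 391.2 kips → 293 kips.
Block shear: A_gv = 7.969, A_nv = 4.852, A_nt = 0.9609 in²; R_n = min(0.6F_uA_nv, 0.6F_yA_gv) + U_bs·F_u·A_nt = 251.7 kips → 189 kips.
Bolt shear governs: 127 kips.

127 kips (bolt shear governs)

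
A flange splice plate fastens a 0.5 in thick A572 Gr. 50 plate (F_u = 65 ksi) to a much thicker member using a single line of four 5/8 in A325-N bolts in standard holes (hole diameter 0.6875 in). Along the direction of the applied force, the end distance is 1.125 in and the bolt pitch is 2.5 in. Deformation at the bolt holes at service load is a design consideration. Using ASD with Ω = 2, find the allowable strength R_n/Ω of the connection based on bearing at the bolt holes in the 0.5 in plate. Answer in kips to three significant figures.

Per bolt r_n = 1.2 l_c t F_u ≤ 2.4 d t F_u; upper limit = 2.4 × 0.625 × 0.5 × 65 = 48.75 kips.
Edge bolt: l_c = 1.125 − 0.6875/2 = 0.7812 in → 1.2 × 0.7812 × 0.5 × 65 = 30.47 → r_n = 30.47 kips.
Interior bolts: l_c = 2.5 − 0.6875 = 1.812 in → 1.2 × 1.812 × 0.5 × 65 = 70.69 → r_n = 48.75 kips.
R_n = 1 × 30.47 + 3 × 48.75 = 176.7 kips.
Allowable strength R_n/Ω = 176.7 / 2 = 88.4 kips.

88.4 kips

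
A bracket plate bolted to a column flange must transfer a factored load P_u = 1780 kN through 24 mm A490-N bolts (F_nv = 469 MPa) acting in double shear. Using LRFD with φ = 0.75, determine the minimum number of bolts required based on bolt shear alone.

A_b = π·24²/4 = 452.4 mm².
Per-bolt design strength φR_n = 0.75 × 469 × 452.4 × 2 / 1000 = 318.3 kN.
n ≥ 1780 / 318.3 = 5.593 → use 6 bolts.

6 bolts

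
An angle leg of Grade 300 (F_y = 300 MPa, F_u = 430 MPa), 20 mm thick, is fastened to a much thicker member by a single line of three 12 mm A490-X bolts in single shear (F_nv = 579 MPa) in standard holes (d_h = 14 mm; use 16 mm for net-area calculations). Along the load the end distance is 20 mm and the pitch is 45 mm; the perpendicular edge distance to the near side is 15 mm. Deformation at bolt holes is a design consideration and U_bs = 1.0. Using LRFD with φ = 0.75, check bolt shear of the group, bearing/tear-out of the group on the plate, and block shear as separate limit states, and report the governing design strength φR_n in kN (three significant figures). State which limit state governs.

147 kN (bolt shear governs)

Bolt shear: A_b = π·12²/4 = 113.1 mm²; R_n = 579 × 113.1 × 3 × 1 / 1000 = 196.5 kN → 0.75 × 196.5 = 147 kN.
Bearing: edge l_c = 13, r_n = 134.2 kN; interior l_c = 31, r_n = 247.7 kN; R_n = 134.2 + 2·247.7 = 629.5 kN → 472 kN.
Block shear: A_gv = 2200, A_nv = 1400, A_nt = 140 mm²; R_n = min(0.6F_uA_nv, 0.6F_yA_gv) + U_bs·F_u·A_nt = 421.4 kN → 316 kN.
Bolt shear governs: 147 kN.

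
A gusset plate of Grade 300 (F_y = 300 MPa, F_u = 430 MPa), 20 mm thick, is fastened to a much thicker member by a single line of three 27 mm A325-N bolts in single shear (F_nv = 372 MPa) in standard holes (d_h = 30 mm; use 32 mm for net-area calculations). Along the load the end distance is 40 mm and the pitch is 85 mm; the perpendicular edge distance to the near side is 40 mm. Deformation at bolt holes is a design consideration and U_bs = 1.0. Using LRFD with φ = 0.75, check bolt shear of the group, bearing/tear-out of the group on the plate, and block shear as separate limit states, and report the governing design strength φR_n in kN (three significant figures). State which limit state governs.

Bolt shear: A_b = π·27²/4 = 572.6 mm²; R_n = 372 × 572.6 × 3 × 1 / 1000 = 639 kN → 0.75 × 639 = 479 kN.
Bearing: edge l_c = 25, r_n = 258 kN; interior l_c = 55, r_n = 557.3 kN; R_n = 258 + 2·557.3 = 1373 kN → 1030 kN.
Block shear: A_gv = 4200, A_nv = 2600, A_nt = 480 mm²; R_n = min(0.6F_uA_nv, 0.6F_yA_gv) + U_bs·F_u·A_nt = 877.2 kN → 658 kN.
Bolt shear governs: 479 kN.

479 kN (bolt shear governs)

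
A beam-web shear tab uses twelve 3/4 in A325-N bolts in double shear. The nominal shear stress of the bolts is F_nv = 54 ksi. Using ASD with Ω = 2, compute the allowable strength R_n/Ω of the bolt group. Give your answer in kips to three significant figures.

A_b = π × 0.75² / 4 = 0.4418 in².
R_n = F_nv · A_b · n · n_s = 54 × 0.4418 × 12 × 2 = 572.6 kips.
Allowable strength R_n/Ω = 572.6 / 2 = 286 kips.

286 kips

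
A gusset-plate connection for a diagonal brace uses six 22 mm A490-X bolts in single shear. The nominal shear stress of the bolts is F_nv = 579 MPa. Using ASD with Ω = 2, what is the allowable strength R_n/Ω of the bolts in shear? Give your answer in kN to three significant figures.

660 kN

A_b = π × 22² / 4 = 380.1 mm².
R_n = F_nv · A_b · n · n_s = 579 × 380.1 × 6 × 1 / 1000 = 1321 kN.
Allowable strength R_n/Ω = 1321 / 2 = 660 kN.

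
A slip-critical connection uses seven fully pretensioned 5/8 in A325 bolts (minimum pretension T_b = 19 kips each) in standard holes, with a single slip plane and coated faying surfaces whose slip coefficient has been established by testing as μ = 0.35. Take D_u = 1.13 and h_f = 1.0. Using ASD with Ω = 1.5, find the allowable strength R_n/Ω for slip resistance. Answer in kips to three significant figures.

35.1 kips

R_n = μ · D_u · h_f · T_b · n_s · n_b = 0.35 × 1.13 × 1.0 × 19 × 1 × 7 = 52.6 kips.
Allowable strength R_n/Ω = 52.6 / 1.5 = 35.1 kips.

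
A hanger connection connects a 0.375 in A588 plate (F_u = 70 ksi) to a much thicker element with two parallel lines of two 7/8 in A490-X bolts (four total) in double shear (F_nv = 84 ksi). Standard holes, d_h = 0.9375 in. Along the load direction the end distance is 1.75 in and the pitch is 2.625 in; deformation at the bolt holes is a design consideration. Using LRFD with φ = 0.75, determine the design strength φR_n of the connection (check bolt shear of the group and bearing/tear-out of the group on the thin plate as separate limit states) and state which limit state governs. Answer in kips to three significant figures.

Bolt shear: A_b = π·0.875²/4 = 0.6013 in²; R_n = 84 × 0.6013 × 4 × 2 = 404.1 kips → 0.75 × 404.1 = 303 kips.
Bearing (1.2 l_c t F_u ≤ 2.4 d t F_u): upper limit = 2.4·0.875·0.375·70 = 55.13 kips.
  Edge l_c = 1.75 − 0.9375/2 = 1.281 → r_n = 40.36 kips; interior l_c = 2.625 − 0.9375 = 1.688 → r_n = 53.16 kips.
  R_n,bearing = 2·40.36 + 2·53.16 = 187 kips → 0.75 × 187 = 140 kips.
Bearing governs: 140 kips.

140 kips (bearing governs)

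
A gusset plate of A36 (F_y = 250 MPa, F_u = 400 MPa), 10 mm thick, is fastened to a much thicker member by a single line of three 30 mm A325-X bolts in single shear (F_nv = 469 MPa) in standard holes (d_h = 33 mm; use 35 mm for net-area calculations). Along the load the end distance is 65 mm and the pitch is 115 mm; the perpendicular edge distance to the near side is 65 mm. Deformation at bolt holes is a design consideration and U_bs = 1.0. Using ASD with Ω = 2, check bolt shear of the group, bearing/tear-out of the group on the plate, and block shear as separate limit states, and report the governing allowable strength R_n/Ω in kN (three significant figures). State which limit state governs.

316 kN (block shear governs)

Bolt shear: A_b = π·30²/4 = 706.9 mm²; R_n = 469 × 706.9 × 3 × 1 / 1000 = 994.5 kN → 994.5 / 2 = 497 kN.
Bearing: edge l_c = 48.5, r_n = 232.8 kN; interior l_c = 82, r_n = 288 kN; R_n = 232.8 + 2·288 = 808.8 kN → 404 kN.
Block shear: A_gv = 2950, A_nv = 2075, A_nt = 475 mm²; R_n = min(0.6F_uA_nv, 0.6F_yA_gv) + U_bs·F_u·A_nt = 632.5 kN → 316 kN.
Block shear governs: 316 kN.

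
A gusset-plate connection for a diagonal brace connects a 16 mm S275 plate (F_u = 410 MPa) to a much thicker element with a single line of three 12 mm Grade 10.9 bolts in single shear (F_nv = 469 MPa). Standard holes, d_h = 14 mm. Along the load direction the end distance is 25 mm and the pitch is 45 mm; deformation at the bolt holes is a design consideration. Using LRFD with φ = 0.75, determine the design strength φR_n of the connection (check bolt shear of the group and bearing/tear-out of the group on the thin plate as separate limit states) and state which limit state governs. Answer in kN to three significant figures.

Bolt shear: A_b = π·12²/4 = 113.1 mm²; R_n = 469 × 113.1 × 3 × 1 / 1000 = 159.1 kN → 0.75 × 159.1 = 119 kN.
Bearing (1.2 l_c t F_u ≤ 2.4 d t F_u): upper limit = 2.4·12·16·410 / 1000 = 188.9 kN.
  Edge l_c = 25 − 14/2 = 18 → r_n = 141.7 kN; interior l_c = 45 − 14 = 31 → r_n = 188.9 kN.
  R_n,bearing = 1·141.7 + 2·188.9 = 519.6 kN → 0.75 × 519.6 = 390 kN.
Bolt shear governs: 119 kN.

119 kN (bolt shear governs)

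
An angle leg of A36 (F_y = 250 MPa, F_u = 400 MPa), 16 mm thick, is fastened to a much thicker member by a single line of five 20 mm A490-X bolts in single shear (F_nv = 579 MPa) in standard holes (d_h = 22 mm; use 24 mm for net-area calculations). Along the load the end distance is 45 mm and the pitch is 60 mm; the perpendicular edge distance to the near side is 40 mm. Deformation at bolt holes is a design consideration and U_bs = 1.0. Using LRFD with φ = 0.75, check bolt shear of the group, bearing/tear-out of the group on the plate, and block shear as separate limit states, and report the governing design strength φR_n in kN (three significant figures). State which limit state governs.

644 kN (block shear governs)

Bolt shear: A_b = π·20²/4 = 314.2 mm²; R_n = 579 × 314.2 × 5 × 1 / 1000 = 909.5 kN → 0.75 × 909.5 = 682 kN.
Bearing: edge l_c = 34, r_n = 261.1 kN; interior l_c = 38, r_n = 291.8 kN; R_n = 261.1 + 4·291.8 = 1428 kN → 1070 kN.
Block shear: A_gv = 4560, A_nv = 2832, A_nt = 448 mm²; R_n = min(0.6F_uA_nv, 0.6F_yA_gv) + U_bs·F_u·A_nt = 858.9 kN → 644 kN.
Block shear governs: 644 kN.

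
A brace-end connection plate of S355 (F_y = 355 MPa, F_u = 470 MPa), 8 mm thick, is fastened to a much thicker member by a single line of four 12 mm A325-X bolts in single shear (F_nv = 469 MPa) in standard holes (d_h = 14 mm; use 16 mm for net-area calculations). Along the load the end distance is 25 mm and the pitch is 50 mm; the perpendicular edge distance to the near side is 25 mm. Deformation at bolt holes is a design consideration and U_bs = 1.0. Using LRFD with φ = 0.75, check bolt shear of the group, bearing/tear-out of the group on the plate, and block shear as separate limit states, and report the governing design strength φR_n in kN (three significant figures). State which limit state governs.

Bolt shear: A_b = π·12²/4 = 113.1 mm²; R_n = 469 × 113.1 × 4 × 1 / 1000 = 212.2 kN → 0.75 × 212.2 = 159 kN.
Bearing: edge l_c = 18, r_n = 81.22 kN; interior l_c = 36, r_n = 108.3 kN; R_n = 81.22 + 3·108.3 = 406.1 kN → 305 kN.
Block shear: A_gv = 1400, A_nv = 952, A_nt = 136 mm²; R_n = min(0.6F_uA_nv, 0.6F_yA_gv) + U_bs·F_u·A_nt = 332.4 kN → 249 kN.
Bolt shear governs: 159 kN.

159 kN (bolt shear governs)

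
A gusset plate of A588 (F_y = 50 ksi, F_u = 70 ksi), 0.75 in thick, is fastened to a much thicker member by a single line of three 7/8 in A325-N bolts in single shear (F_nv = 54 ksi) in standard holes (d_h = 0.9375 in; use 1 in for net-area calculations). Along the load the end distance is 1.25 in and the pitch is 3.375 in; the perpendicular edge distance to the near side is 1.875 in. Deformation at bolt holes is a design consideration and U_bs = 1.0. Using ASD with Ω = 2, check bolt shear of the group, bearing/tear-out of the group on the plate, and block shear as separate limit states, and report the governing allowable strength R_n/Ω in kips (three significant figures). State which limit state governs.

48.7 kips (bolt shear governs)

Bolt shear: A_b = π·0.875²/4 = 0.6013 in²; R_n = 54 × 0.6013 × 3 × 1 = 97.41 kips → 97.41 / 2 = 48.7 kips.
Bearing: edge l_c = 0.7812, r_n = 49.22 kips; interior l_c = 2.438, r_n = 110.3 kips; R_n = 49.22 + 2·110.3 = 269.7 kips → 135 kips.
Block shear: A_gv = 6, A_nv = 4.125, A_nt = 1.031 in²; R_n = min(0.6F_uA_nv, 0.6F_yA_gv) + U_bs·F_u·A_nt = 245.4 kips → 123 kips.
Bolt shear governs: 48.7 kips.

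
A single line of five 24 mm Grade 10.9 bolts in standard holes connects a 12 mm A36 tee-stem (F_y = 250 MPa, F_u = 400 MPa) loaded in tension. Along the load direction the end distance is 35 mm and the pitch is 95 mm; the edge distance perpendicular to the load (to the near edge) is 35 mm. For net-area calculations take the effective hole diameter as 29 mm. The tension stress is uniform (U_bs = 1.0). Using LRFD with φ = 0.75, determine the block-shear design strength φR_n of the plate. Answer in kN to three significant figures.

Shear plane L_v = 35 + 4·95 = 415 mm; A_gv = 415 × 12 = 4980 mm².
A_nv = (415 − 4.5·29) × 12 = 3414 mm².
A_nt = (35 − 0.5·29) × 12 = 246 mm².
0.6 F_u A_nv = 819.4 kN; 0.6 F_y A_gv = 747 kN → shear yielding governs the shear term.
R_n = 747 + 1.0 × 400 × 246 / 1000 = 845.4 kN.
Design strength φR_n = 0.75 × 845.4 = 634 kN.

634 kN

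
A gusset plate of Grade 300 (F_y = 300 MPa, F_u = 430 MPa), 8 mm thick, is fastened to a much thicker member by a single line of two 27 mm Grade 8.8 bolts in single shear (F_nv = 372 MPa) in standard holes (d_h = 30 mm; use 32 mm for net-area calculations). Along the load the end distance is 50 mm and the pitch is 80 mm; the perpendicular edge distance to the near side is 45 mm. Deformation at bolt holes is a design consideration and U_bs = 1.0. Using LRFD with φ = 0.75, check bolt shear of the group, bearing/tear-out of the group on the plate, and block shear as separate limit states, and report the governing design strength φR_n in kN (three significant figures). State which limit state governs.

202 kN (block shear governs)

Bolt shear: A_b = π·27²/4 = 572.6 mm²; R_n = 372 × 572.6 × 2 × 1 / 1000 = 426 kN → 0.75 × 426 = 319 kN.
Bearing: edge l_c = 35, r_n = 144.5 kN; interior l_c = 50, r_n = 206.4 kN; R_n = 144.5 + 1·206.4 = 350.9 kN → 263 kN.
Block shear: A_gv = 1040, A_nv = 656, A_nt = 232 mm²; R_n = min(0.6F_uA_nv, 0.6F_yA_gv) + U_bs·F_u·A_nt = 269 kN → 202 kN.
Block shear governs: 202 kN.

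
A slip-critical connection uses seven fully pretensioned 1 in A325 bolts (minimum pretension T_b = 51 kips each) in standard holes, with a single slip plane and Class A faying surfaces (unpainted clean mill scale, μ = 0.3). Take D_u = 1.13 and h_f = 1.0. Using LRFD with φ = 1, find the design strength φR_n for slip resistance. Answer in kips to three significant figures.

121 kips

R_n = μ · D_u · h_f · T_b · n_s · n_b = 0.3 × 1.13 × 1.0 × 51 × 1 × 7 = 121 kips.
Design strength φR_n = 1 × 121 = 121 kips.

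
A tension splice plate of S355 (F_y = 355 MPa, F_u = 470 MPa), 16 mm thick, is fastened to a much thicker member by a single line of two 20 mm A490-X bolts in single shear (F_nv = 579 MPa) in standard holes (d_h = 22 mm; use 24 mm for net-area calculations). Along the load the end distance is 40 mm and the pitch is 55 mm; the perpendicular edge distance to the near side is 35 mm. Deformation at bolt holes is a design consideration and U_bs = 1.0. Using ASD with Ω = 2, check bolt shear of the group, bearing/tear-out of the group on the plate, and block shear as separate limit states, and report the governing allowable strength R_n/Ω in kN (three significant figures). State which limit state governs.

Bolt shear: A_b = π·20²/4 = 314.2 mm²; R_n = 579 × 314.2 × 2 × 1 / 1000 = 363.8 kN → 363.8 / 2 = 182 kN.
Bearing: edge l_c = 29, r_n = 261.7 kN; interior l_c = 33, r_n = 297.8 kN; R_n = 261.7 + 1·297.8 = 559.5 kN → 280 kN.
Block shear: A_gv = 1520, A_nv = 944, A_nt = 368 mm²; R_n = min(0.6F_uA_nv, 0.6F_yA_gv) + U_bs·F_u·A_nt = 439.2 kN → 220 kN.
Bolt shear governs: 182 kN.

182 kN (bolt shear governs)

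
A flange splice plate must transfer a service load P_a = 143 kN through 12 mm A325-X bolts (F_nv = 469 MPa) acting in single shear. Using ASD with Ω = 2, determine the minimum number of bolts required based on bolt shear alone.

A_b = π·12²/4 = 113.1 mm².
Per-bolt allowable strength R_n/Ω = 469 × 113.1 × 1 / 1000 / 2 = 26.52 kN.
n ≥ 143 / 26.52 = 5.392 → use 6 bolts.

6 bolts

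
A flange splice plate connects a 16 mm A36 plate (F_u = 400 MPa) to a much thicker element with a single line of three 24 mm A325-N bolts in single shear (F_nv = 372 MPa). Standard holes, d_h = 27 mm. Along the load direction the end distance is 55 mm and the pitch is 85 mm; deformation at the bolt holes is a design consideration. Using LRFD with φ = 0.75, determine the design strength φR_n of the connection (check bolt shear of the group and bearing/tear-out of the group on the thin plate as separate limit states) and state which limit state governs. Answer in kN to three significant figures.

379 kN (bolt shear governs)

Bolt shear: A_b = π·24²/4 = 452.4 mm²; R_n = 372 × 452.4 × 3 × 1 / 1000 = 504.9 kN → 0.75 × 504.9 = 379 kN.
Bearing (1.2 l_c t F_u ≤ 2.4 d t F_u): upper limit = 2.4·24·16·400 / 1000 = 368.6 kN.
  Edge l_c = 55 − 27/2 = 41.5 → r_n = 318.7 kN; interior l_c = 85 − 27 = 58 → r_n = 368.6 kN.
  R_n,bearing = 1·318.7 + 2·368.6 = 1056 kN → 0.75 × 1056 = 792 kN.
Bolt shear governs: 379 kN.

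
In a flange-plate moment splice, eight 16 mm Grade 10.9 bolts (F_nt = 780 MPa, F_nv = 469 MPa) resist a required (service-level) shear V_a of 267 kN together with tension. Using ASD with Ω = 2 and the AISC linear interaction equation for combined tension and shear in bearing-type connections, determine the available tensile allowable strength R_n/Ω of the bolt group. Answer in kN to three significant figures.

371 kN

A_b = π·16²/4 = 201.1 mm²; f_rv = 267 × 1000 / (8 × 201.1) = 166 MPa.
F'_nt = 1.3 F_nt − (Ω F_nt / F_nv) f_rv = 1.3·780 − (2·780/469)·166 = 461.9 MPa, capped at F_nt → F'_nt = 461.9 MPa.
R_n = F'_nt · A_b · n = 461.9 × 201.1 × 8 / 1000 = 742.9 kN.
Allowable strength R_n/Ω = 742.9 / 2 = 371 kN.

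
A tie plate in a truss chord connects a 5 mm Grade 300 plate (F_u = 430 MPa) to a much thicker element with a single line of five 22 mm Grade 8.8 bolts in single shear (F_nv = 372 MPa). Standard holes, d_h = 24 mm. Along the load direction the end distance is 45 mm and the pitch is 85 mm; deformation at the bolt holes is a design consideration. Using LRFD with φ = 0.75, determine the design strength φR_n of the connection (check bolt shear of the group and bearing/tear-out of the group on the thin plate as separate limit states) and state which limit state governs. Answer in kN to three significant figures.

Bolt shear: A_b = π·22²/4 = 380.1 mm²; R_n = 372 × 380.1 × 5 × 1 / 1000 = 707 kN → 0.75 × 707 = 530 kN.
Bearing (1.2 l_c t F_u ≤ 2.4 d t F_u): upper limit = 2.4·22·5·430 / 1000 = 113.5 kN.
  Edge l_c = 45 − 24/2 = 33 → r_n = 85.14 kN; interior l_c = 85 − 24 = 61 → r_n = 113.5 kN.
  R_n,bearing = 1·85.14 + 4·113.5 = 539.2 kN → 0.75 × 539.2 = 404 kN.
Bearing governs: 404 kN.

404 kN (bearing governs)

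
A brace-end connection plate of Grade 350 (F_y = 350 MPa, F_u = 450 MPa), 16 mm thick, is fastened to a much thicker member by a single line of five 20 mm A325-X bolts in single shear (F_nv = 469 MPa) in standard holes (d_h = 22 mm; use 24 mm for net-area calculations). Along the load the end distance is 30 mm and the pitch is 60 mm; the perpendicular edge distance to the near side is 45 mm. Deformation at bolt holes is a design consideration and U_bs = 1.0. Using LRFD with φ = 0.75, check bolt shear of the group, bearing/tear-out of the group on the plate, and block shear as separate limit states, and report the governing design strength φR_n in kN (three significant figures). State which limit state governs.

553 kN (bolt shear governs)

Bolt shear: A_b = π·20²/4 = 314.2 mm²; R_n = 469 × 314.2 × 5 × 1 / 1000 = 736.7 kN → 0.75 × 736.7 = 553 kN.
Bearing: edge l_c = 19, r_n = 164.2 kN; interior l_c = 38, r_n = 328.3 kN; R_n = 164.2 + 4·328.3 = 1477 kN → 1110 kN.
Block shear: A_gv = 4320, A_nv = 2592, A_nt = 528 mm²; R_n = min(0.6F_uA_nv, 0.6F_yA_gv) + U_bs·F_u·A_nt = 937.4 kN → 703 kN.
Bolt shear governs: 553 kN.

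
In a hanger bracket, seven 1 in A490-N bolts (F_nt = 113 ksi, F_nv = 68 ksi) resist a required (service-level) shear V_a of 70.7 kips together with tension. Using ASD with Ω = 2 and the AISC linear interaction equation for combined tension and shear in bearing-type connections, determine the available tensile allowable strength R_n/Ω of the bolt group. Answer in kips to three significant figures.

A_b = π·1²/4 = 0.7854 in²; f_rv = 70.7 / (7 × 0.7854) = 12.86 ksi.
F'_nt = 1.3 F_nt − (Ω F_nt / F_nv) f_rv = 1.3·113 − (2·113/68)·12.86 = 104.2 ksi, capped at F_nt → F'_nt = 104.2 ksi.
R_n = F'_nt · A_b · n = 104.2 × 0.7854 × 7 = 572.7 kips.
Allowable strength R_n/Ω = 572.7 / 2 = 286 kips.

286 kips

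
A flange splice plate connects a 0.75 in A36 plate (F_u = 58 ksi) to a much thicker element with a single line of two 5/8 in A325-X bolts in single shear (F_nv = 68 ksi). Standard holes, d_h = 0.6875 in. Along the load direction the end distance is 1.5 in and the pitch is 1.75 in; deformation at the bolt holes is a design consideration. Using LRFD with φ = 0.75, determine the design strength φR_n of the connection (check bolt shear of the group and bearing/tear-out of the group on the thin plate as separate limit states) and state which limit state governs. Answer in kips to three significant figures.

31.3 kips (bolt shear governs)

Bolt shear: A_b = π·0.625²/4 = 0.3068 in²; R_n = 68 × 0.3068 × 2 × 1 = 41.72 kips → 0.75 × 41.72 = 31.3 kips.
Bearing (1.2 l_c t F_u ≤ 2.4 d t F_u): upper limit = 2.4·0.625·0.75·58 = 65.25 kips.
  Edge l_c = 1.5 − 0.6875/2 = 1.156 → r_n = 60.36 kips; interior l_c = 1.75 − 0.6875 = 1.062 → r_n = 55.46 kips.
  R_n,bearing = 1·60.36 + 1·55.46 = 115.8 kips → 0.75 × 115.8 = 86.9 kips.
Bolt shear governs: 31.3 kips.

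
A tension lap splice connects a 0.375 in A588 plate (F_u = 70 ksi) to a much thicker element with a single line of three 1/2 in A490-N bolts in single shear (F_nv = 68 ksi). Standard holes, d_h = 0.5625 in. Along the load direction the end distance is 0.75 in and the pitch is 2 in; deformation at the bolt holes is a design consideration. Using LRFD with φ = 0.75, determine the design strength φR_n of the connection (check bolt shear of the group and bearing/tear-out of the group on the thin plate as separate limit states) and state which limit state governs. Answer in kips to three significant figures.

Bolt shear: A_b = π·0.5²/4 = 0.1963 in²; R_n = 68 × 0.1963 × 3 × 1 = 40.06 kips → 0.75 × 40.06 = 30 kips.
Bearing (1.2 l_c t F_u ≤ 2.4 d t F_u): upper limit = 2.4·0.5·0.375·70 = 31.5 kips.
  Edge l_c = 0.75 − 0.5625/2 = 0.4688 → r_n = 14.77 kips; interior l_c = 2 − 0.5625 = 1.438 → r_n = 31.5 kips.
  R_n,bearing = 1·14.77 + 2·31.5 = 77.77 kips → 0.75 × 77.77 = 58.3 kips.
Bolt shear governs: 30 kips.

30 kips (bolt shear governs)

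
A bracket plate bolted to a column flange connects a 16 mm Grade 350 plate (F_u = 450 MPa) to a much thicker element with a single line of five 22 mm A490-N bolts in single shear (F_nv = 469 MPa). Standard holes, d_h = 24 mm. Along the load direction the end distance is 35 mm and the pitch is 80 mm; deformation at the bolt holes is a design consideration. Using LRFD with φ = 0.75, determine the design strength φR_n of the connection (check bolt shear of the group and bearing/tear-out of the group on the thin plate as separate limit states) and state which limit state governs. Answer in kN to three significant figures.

Bolt shear: A_b = π·22²/4 = 380.1 mm²; R_n = 469 × 380.1 × 5 × 1 / 1000 = 891.4 kN → 0.75 × 891.4 = 669 kN.
Bearing (1.2 l_c t F_u ≤ 2.4 d t F_u): upper limit = 2.4·22·16·450 / 1000 = 380.2 kN.
  Edge l_c = 35 − 24/2 = 23 → r_n = 198.7 kN; interior l_c = 80 − 24 = 56 → r_n = 380.2 kN.
  R_n,bearing = 1·198.7 + 4·380.2 = 1719 kN → 0.75 × 1719 = 1290 kN.
Bolt shear governs: 669 kN.

669 kN (bolt shear governs)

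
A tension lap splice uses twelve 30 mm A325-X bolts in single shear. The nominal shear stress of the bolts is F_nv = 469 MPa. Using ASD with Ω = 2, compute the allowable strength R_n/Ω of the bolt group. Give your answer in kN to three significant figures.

1990 kN

A_b = π × 30² / 4 = 706.9 mm².
R_n = F_nv · A_b · n · n_s = 469 × 706.9 × 12 × 1 / 1000 = 3978 kN.
Allowable strength R_n/Ω = 3978 / 2 = 1990 kN.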